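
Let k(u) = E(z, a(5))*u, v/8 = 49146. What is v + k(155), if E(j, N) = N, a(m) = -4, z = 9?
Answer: 392548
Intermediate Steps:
v = 393168 (v = 8*49146 = 393168)
k(u) = -4*u
v + k(155) = 393168 - 4*155 = 393168 - 620 = 392548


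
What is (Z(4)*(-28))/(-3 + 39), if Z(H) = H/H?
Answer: -7/9 ≈ -0.77778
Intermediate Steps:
Z(H) = 1
(Z(4)*(-28))/(-3 + 39) = (1*(-28))/(-3 + 39) = -28/36 = -28*1/36 = -7/9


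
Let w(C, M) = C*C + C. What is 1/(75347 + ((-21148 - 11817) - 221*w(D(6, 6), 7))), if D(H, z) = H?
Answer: 1/33100 ≈ 3.0211e-5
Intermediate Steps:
w(C, M) = C + C² (w(C, M) = C² + C = C + C²)
1/(75347 + ((-21148 - 11817) - 221*w(D(6, 6), 7))) = 1/(75347 + ((-21148 - 11817) - 1326*(1 + 6))) = 1/(75347 + (-32965 - 1326*7)) = 1/(75347 + (-32965 - 221*42)) = 1/(75347 + (-32965 - 9282)) = 1/(75347 - 42247) = 1/33100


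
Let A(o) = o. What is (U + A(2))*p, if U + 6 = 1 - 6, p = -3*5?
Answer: 135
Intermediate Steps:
p = -15
U = -11 (U = -6 + (1 - 6) = -6 - 5 = -11)
(U + A(2))*p = (-11 + 2)*(-15) = -9*(-15) = 135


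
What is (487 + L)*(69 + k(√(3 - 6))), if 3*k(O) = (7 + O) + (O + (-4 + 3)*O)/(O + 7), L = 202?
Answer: 147446/3 + 689*I*√3/3 ≈ 49149.0 + 397.79*I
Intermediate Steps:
k(O) = 7/3 + O/3 (k(O) = ((7 + O) + (O + (-4 + 3)*O)/(O + 7))/3 = ((7 + O) + (O - O)/(7 + O))/3 = ((7 + O) + 0/(7 + O))/3 = ((7 + O) + 0)/3 = (7 + O)/3 = 7/3 + O/3)
(487 + L)*(69 + k(√(3 - 6))) = (487 + 202)*(69 + (7/3 + √(3 - 6)/3)) = 689*(69 + (7/3 + √(-3)/3)) = 689*(69 + (7/3 + (I*√3)/3)) = 689*(69 + (7/3 + I*√3/3)) = 689*(214/3 + I*√3/3) = 147446/3 + 689*I*√3/3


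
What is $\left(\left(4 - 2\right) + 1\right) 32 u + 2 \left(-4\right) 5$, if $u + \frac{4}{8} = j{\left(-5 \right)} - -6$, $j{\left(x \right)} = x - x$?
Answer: $488$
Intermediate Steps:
$j{\left(x \right)} = 0$
$u = \frac{11}{2}$ ($u = - \frac{1}{2} + \left(0 - -6\right) = - \frac{1}{2} + \left(0 + 6\right) = - \frac{1}{2} + 6 = \frac{11}{2} \approx 5.5$)
$\left(\left(4 - 2\right) + 1\right) 32 u + 2 \left(-4\right) 5 = \left(\left(4 - 2\right) + 1\right) 32 \cdot \frac{11}{2} + 2 \left(-4\right) 5 = \left(2 + 1\right) 32 \cdot \frac{11}{2} - 40 = 3 \cdot 32 \cdot \frac{11}{2} - 40 = 96 \cdot \frac{11}{2} - 40 = 528 - 40 = 488$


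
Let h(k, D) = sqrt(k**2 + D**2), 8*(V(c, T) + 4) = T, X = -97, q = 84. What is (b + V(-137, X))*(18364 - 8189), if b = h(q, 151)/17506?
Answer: -1312575/8 + 10175*sqrt(29857)/17506 ≈ -1.6397e+5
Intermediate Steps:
V(c, T) = -4 + T/8
h(k, D) = sqrt(D**2 + k**2)
b = sqrt(29857)/17506 (b = sqrt(151**2 + 84**2)/17506 = sqrt(22801 + 7056)*(1/17506) = sqrt(29857)*(1/17506) = sqrt(29857)/17506 ≈ 0.0098704)
(b + V(-137, X))*(18364 - 8189) = (sqrt(29857)/17506 + (-4 + (1/8)*(-97)))*(18364 - 8189) = (sqrt(29857)/17506 + (-4 - 97/8))*10175 = (sqrt(29857)/17506 - 129/8)*10175 = (-129/8 + sqrt(29857)/17506)*10175 = -1312575/8 + 10175*sqrt(29857)/17506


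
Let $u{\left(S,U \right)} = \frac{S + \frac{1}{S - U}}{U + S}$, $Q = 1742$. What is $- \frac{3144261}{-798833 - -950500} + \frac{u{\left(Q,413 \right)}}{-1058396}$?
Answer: $- \frac{9531012743740410593}{459739206303317340} \approx -20.731$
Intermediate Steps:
$u{\left(S,U \right)} = \frac{S + \frac{1}{S - U}}{S + U}$
$- \frac{3144261}{-798833 - -950500} + \frac{u{\left(Q,413 \right)}}{-1058396} = - \frac{3144261}{-798833 - -950500} + \frac{\frac{1}{1742^{2} - 413^{2}} \left(1 + 1742^{2} - 1742 \cdot 413\right)}{-1058396} = - \frac{3144261}{-798833 + 950500} + \frac{1 + 3034564 - 719446}{3034564 - 170569} \left(- \frac{1}{1058396}\right) = - \frac{3144261}{151667} + \frac{1}{3034564 - 170569} \cdot 2315119 \left(- \frac{1}{1058396}\right) = \left(-3144261\right) \frac{1}{151667} + \frac{1}{2863995} \cdot 2315119 \left(- \frac{1}{1058396}\right) = - \frac{3144261}{151667} + \frac{1}{2863995} \cdot 2315119 \left(- \frac{1}{1058396}\right) = - \frac{3144261}{151667} + \frac{2315119}{2863995} \left(- \frac{1}{1058396}\right) = - \frac{3144261}{151667} - \frac{2315119}{3031240852020} = - \frac{9531012743740410593}{459739206303317340}$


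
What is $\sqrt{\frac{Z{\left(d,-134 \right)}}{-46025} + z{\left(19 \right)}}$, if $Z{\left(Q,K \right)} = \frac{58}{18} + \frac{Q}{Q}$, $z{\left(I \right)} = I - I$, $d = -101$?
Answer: $\frac{i \sqrt{69958}}{27615} \approx 0.009578 i$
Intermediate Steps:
$z{\left(I \right)} = 0$
$Z{\left(Q,K \right)} = \frac{38}{9}$ ($Z{\left(Q,K \right)} = 58 \cdot \frac{1}{18} + 1 = \frac{29}{9} + 1 = \frac{38}{9}$)
$\sqrt{\frac{Z{\left(d,-134 \right)}}{-46025} + z{\left(19 \right)}} = \sqrt{\frac{38}{9 \left(-46025\right)} + 0} = \sqrt{\frac{38}{9} \left(- \frac{1}{46025}\right) + 0} = \sqrt{- \frac{38}{414225} + 0} = \sqrt{- \frac{38}{414225}} = \frac{i \sqrt{69958}}{27615}$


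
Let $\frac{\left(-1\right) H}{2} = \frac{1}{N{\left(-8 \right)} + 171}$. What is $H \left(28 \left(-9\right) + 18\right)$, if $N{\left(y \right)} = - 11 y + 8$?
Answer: $\frac{156}{89} \approx 1.7528$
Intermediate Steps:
$N{\left(y \right)} = 8 - 11 y$
$H = - \frac{2}{267}$ ($H = - \frac{2}{\left(8 - -88\right) + 171} = - \frac{2}{\left(8 + 88\right) + 171} = - \frac{2}{96 + 171} = - \frac{2}{267} \approx -0.0074906$)
$H \left(28 \left(-9\right) + 18\right) = - \frac{2 \left(28 \left(-9\right) + 18\right)}{267} = - \frac{2 \left(-252 + 18\right)}{267} = \left(- \frac{2}{267}\right) \left(-234\right) = \frac{156}{89}$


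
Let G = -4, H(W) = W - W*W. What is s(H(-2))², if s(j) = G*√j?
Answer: -96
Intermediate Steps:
H(W) = W - W²
s(j) = -4*√j
s(H(-2))² = (-4*I*√2*√(1 - 1*(-2)))² = (-4*I*√2*√(1 + 2))² = (-4*I*√6)² = -96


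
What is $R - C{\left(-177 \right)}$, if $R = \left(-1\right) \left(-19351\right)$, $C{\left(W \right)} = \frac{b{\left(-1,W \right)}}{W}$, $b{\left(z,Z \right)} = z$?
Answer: $\frac{3425126}{177} \approx 19351.0$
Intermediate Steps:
$C{\left(W \right)} = - \frac{1}{W}$
$R = 19351$
$R - C{\left(-177 \right)} = 19351 - - \frac{1}{-177} = 19351 - \left(-1\right) \left(- \frac{1}{177}\right) = 19351 - \frac{1}{177} = \frac{3425126}{177}$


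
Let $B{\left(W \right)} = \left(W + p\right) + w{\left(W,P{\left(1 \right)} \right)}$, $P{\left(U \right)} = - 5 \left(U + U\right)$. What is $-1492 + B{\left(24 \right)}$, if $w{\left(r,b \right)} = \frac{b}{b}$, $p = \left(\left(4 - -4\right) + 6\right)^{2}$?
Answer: $-1271$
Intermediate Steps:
$p = 196$ ($p = \left(\left(4 + 4\right) + 6\right)^{2} = \left(8 + 6\right)^{2} = 14^{2} = 196$)
$P{\left(U \right)} = - 10 U$ ($P{\left(U \right)} = - 5 \cdot 2 U = - 10 U$)
$w{\left(r,b \right)} = 1$
$B{\left(W \right)} = 197 + W$ ($B{\left(W \right)} = \left(W + 196\right) + 1 = \left(196 + W\right) + 1 = 197 + W$)
$-1492 + B{\left(24 \right)} = -1492 + \left(197 + 24\right) = -1492 + 221 = -1271$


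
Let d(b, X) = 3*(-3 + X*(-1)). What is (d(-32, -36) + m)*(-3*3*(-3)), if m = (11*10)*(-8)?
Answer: -21087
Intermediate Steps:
d(b, X) = -9 - 3*X (d(b, X) = 3*(-3 - X) = -9 - 3*X)
m = -880 (m = 110*(-8) = -880)
(d(-32, -36) + m)*(-3*3*(-3)) = ((-9 - 3*(-36)) - 880)*(-3*3*(-3)) = ((-9 + 108) - 880)*(-9*(-3)) = (99 - 880)*27 = -781*27 = -21087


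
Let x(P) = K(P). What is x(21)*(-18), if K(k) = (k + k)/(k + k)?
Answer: -18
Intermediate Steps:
K(k) = 1 (K(k) = (2*k)/((2*k)) = (2*k)*(1/(2*k)) = 1)
x(P) = 1
x(21)*(-18) = 1*(-18) = -18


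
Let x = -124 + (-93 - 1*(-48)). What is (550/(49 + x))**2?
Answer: 3025/144 ≈ 21.007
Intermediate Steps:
x = -169 (x = -124 + (-93 + 48) = -124 - 45 = -169)
(550/(49 + x))**2 = (550/(49 - 169))**2 = (550/(-120))**2 = (550*(-1/120))**2 = (-55/12)**2 = 3025/144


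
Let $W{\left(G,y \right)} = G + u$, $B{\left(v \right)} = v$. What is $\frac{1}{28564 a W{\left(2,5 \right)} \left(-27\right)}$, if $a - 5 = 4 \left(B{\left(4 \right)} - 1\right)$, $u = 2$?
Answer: $- \frac{1}{52443504} \approx -1.9068 \cdot 10^{-8}$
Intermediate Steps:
$W{\left(G,y \right)} = 2 + G$ ($W{\left(G,y \right)} = G + 2 = 2 + G$)
$a = 17$ ($a = 5 + 4 \left(4 - 1\right) = 5 + 4 \cdot 3 = 5 + 12 = 17$)
$\frac{1}{28564 a W{\left(2,5 \right)} \left(-27\right)} = \frac{1}{28564 \cdot 17 \left(2 + 2\right) \left(-27\right)} = \frac{1}{28564 \cdot 17 \cdot 4 \left(-27\right)} = \frac{1}{28564 \cdot 68 \left(-27\right)} = \frac{1}{28564 \left(-1836\right)} = \frac{1}{28564} \left(- \frac{1}{1836}\right) = - \frac{1}{52443504}$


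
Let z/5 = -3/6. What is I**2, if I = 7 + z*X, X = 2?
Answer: 4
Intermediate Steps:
z = -5/2 (z = 5*(-3/6) = 5*(-3*1/6) = 5*(-1/2) = -5/2 ≈ -2.5000)
I = 2 (I = 7 - 5/2*2 = 7 - 5 = 2)
I**2 = 2**2 = 4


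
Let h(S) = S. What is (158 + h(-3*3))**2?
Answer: 22201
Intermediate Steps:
(158 + h(-3*3))**2 = (158 - 3*3)**2 = (158 - 9)**2 = 149**2 = 22201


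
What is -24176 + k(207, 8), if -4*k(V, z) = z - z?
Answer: -24176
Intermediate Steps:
k(V, z) = 0 (k(V, z) = -(z - z)/4 = -¼*0 = 0)
-24176 + k(207, 8) = -24176 + 0 = -24176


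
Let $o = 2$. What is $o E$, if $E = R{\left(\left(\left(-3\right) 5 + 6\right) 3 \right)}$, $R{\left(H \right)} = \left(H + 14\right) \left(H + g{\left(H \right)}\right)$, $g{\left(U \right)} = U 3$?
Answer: $2808$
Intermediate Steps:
$g{\left(U \right)} = 3 U$
$R{\left(H \right)} = 4 H \left(14 + H\right)$ ($R{\left(H \right)} = \left(H + 14\right) \left(H + 3 H\right) = \left(14 + H\right) 4 H = 4 H \left(14 + H\right)$)
$E = 1404$ ($E = 4 \left(\left(-3\right) 5 + 6\right) 3 \left(14 + \left(\left(-3\right) 5 + 6\right) 3\right) = 4 \left(-15 + 6\right) 3 \left(14 + \left(-15 + 6\right) 3\right) = 4 \left(\left(-9\right) 3\right) \left(14 - 27\right) = 4 \left(-27\right) \left(14 - 27\right) = 4 \left(-27\right) \left(-13\right) = 1404$)
$o E = 2 \cdot 1404 = 2808$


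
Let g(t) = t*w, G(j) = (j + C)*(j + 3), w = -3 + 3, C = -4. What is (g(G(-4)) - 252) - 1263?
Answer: -1515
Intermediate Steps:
w = 0
G(j) = (-4 + j)*(3 + j) (G(j) = (j - 4)*(j + 3) = (-4 + j)*(3 + j))
g(t) = 0 (g(t) = t*0 = 0)
(g(G(-4)) - 252) - 1263 = (0 - 252) - 1263 = -252 - 1263 = -1515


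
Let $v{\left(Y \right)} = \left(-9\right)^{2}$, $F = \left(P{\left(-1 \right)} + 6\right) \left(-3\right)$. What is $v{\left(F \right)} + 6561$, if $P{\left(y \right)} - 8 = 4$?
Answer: $6642$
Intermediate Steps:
$P{\left(y \right)} = 12$ ($P{\left(y \right)} = 8 + 4 = 12$)
$F = -54$ ($F = \left(12 + 6\right) \left(-3\right) = 18 \left(-3\right) = -54$)
$v{\left(Y \right)} = 81$
$v{\left(F \right)} + 6561 = 81 + 6561 = 6642$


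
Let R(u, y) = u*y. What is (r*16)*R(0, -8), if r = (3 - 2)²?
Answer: 0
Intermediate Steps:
r = 1 (r = 1² = 1)
(r*16)*R(0, -8) = (1*16)*(0*(-8)) = 16*0 = 0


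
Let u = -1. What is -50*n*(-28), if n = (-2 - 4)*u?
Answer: 8400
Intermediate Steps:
n = 6 (n = (-2 - 4)*(-1) = -6*(-1) = 6)
-50*n*(-28) = -50*6*(-28) = -300*(-28) = 8400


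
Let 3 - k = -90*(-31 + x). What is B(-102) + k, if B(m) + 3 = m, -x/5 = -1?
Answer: -2442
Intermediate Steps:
x = 5 (x = -5*(-1) = 5)
B(m) = -3 + m
k = -2337 (k = 3 - (-90)*(-31 + 5) = 3 - (-90)*(-26) = 3 - 1*2340 = 3 - 2340 = -2337)
B(-102) + k = (-3 - 102) - 2337 = -105 - 2337 = -2442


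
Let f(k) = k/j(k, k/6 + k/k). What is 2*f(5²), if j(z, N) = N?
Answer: 300/31 ≈ 9.6774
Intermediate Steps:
f(k) = k/(1 + k/6) (f(k) = k/(k/6 + k/k) = k/(k*(⅙) + 1) = k/(k/6 + 1) = k/(1 + k/6))
2*f(5²) = 2*(6*5²/(6 + 5²)) = 2*(6*25/(6 + 25)) = 2*(6*25/31) = 2*(6*25*(1/31)) = 2*(150/31) = 300/31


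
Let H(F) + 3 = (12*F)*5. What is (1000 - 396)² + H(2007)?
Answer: 485233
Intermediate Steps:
H(F) = -3 + 60*F (H(F) = -3 + (12*F)*5 = -3 + 60*F)
(1000 - 396)² + H(2007) = (1000 - 396)² + (-3 + 60*2007) = 604² + (-3 + 120420) = 364816 + 120417 = 485233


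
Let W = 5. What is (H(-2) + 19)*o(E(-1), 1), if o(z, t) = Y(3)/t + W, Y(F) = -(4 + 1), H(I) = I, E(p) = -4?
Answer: 0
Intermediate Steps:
Y(F) = -5 (Y(F) = -1*5 = -5)
o(z, t) = 5 - 5/t (o(z, t) = -5/t + 5 = 5 - 5/t)
(H(-2) + 19)*o(E(-1), 1) = (-2 + 19)*(5 - 5/1) = 17*(5 - 5*1) = 17*(5 - 5) = 17*0 = 0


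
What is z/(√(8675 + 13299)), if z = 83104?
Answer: 41552*√21974/10987 ≈ 560.62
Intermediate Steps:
z/(√(8675 + 13299)) = 83104/(√(8675 + 13299)) = 83104/(√21974) = 83104*(√21974/21974) = 41552*√21974/10987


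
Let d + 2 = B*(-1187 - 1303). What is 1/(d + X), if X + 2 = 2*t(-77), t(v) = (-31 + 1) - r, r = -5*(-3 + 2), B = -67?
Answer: 1/166756 ≈ 5.9968e-6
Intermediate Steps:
r = 5 (r = -5*(-1) = 5)
d = 166828 (d = -2 - 67*(-1187 - 1303) = -2 - 67*(-2490) = -2 + 166830 = 166828)
t(v) = -35 (t(v) = (-31 + 1) - 1*5 = -30 - 5 = -35)
X = -72 (X = -2 + 2*(-35) = -2 - 70 = -72)
1/(d + X) = 1/(166828 - 72) = 1/166756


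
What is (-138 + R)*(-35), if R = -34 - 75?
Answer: 8645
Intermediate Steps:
R = -109
(-138 + R)*(-35) = (-138 - 109)*(-35) = -247*(-35) = 8645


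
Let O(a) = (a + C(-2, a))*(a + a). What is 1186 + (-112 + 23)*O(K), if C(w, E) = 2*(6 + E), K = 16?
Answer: -169694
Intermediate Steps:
C(w, E) = 12 + 2*E
O(a) = 2*a*(12 + 3*a) (O(a) = (a + (12 + 2*a))*(a + a) = (12 + 3*a)*(2*a) = 2*a*(12 + 3*a))
1186 + (-112 + 23)*O(K) = 1186 + (-112 + 23)*(6*16*(4 + 16)) = 1186 - 534*16*20 = 1186 - 89*1920 = 1186 - 170880 = -169694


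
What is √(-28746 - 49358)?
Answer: 2*I*√19526 ≈ 279.47*I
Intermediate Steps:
√(-28746 - 49358) = √(-78104) = 2*I*√19526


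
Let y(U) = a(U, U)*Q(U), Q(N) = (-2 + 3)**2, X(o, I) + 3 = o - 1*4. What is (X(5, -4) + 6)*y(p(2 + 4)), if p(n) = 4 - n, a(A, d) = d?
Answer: -8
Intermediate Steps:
X(o, I) = -7 + o (X(o, I) = -3 + (o - 1*4) = -3 + (o - 4) = -3 + (-4 + o) = -7 + o)
Q(N) = 1 (Q(N) = 1**2 = 1)
y(U) = U (y(U) = U*1 = U)
(X(5, -4) + 6)*y(p(2 + 4)) = ((-7 + 5) + 6)*(4 - (2 + 4)) = (-2 + 6)*(4 - 1*6) = 4*(4 - 6) = 4*(-2) = -8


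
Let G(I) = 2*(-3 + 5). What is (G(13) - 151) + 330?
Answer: 183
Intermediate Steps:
G(I) = 4 (G(I) = 2*2 = 4)
(G(13) - 151) + 330 = (4 - 151) + 330 = -147 + 330 = 183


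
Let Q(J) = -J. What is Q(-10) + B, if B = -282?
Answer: -272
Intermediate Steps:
Q(-10) + B = -1*(-10) - 282 = 10 - 282 = -272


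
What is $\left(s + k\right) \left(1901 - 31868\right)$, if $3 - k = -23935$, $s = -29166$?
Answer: $156667476$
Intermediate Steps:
$k = 23938$ ($k = 3 - -23935 = 3 + 23935 = 23938$)
$\left(s + k\right) \left(1901 - 31868\right) = \left(-29166 + 23938\right) \left(1901 - 31868\right) = \left(-5228\right) \left(-29967\right) = 156667476$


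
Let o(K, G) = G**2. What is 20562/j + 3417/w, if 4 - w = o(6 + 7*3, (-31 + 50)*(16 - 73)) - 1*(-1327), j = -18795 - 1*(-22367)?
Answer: 2010995135/349523772 ≈ 5.7535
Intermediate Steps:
j = 3572 (j = -18795 + 22367 = 3572)
w = -1174212 (w = 4 - (((-31 + 50)*(16 - 73))**2 - 1*(-1327)) = 4 - ((19*(-57))**2 + 1327) = 4 - ((-1083)**2 + 1327) = 4 - (1172889 + 1327) = 4 - 1*1174216 = 4 - 1174216 = -1174212)
20562/j + 3417/w = 20562/3572 + 3417/(-1174212) = 20562*(1/3572) + 3417*(-1/1174212) = 10281/1786 - 1139/391404 = 2010995135/349523772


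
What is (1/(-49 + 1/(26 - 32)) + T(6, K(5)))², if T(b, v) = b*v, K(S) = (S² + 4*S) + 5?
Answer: 7831188036/87025 ≈ 89988.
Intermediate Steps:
K(S) = 5 + S² + 4*S
(1/(-49 + 1/(26 - 32)) + T(6, K(5)))² = (1/(-49 + 1/(26 - 32)) + 6*(5 + 5² + 4*5))² = (1/(-49 + 1/(-6)) + 6*(5 + 25 + 20))² = (1/(-49 - ⅙) + 6*50)² = (1/(-295/6) + 300)² = (-6/295 + 300)² = (88494/295)² = 7831188036/87025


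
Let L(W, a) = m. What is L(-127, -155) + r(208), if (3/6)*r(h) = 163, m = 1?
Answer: 327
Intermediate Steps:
L(W, a) = 1
r(h) = 326 (r(h) = 2*163 = 326)
L(-127, -155) + r(208) = 1 + 326 = 327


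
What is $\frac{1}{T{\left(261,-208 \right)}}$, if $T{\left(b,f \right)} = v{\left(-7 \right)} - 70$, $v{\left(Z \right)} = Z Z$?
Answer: $- \frac{1}{21} \approx -0.047619$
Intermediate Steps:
$v{\left(Z \right)} = Z^{2}$
$T{\left(b,f \right)} = -21$ ($T{\left(b,f \right)} = \left(-7\right)^{2} - 70 = 49 - 70 = -21$)
$\frac{1}{T{\left(261,-208 \right)}} = \frac{1}{-21} = - \frac{1}{21}$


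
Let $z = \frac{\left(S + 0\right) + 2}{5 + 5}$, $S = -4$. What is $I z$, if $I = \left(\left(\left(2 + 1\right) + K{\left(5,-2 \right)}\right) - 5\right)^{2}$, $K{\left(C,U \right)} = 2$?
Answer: $0$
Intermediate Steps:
$I = 0$ ($I = \left(\left(\left(2 + 1\right) + 2\right) - 5\right)^{2} = \left(\left(3 + 2\right) - 5\right)^{2} = \left(5 - 5\right)^{2} = 0^{2} = 0$)
$z = - \frac{1}{5}$ ($z = \frac{\left(-4 + 0\right) + 2}{5 + 5} = \frac{-4 + 2}{10} = \frac{1}{10} \left(-2\right) = - \frac{1}{5} \approx -0.2$)
$I z = 0 \left(- \frac{1}{5}\right) = 0$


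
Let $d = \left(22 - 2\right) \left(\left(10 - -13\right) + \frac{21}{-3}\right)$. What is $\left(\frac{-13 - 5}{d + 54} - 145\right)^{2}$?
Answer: $\frac{735711376}{34969} \approx 21039.0$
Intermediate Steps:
$d = 320$ ($d = 20 \left(\left(10 + 13\right) + 21 \left(- \frac{1}{3}\right)\right) = 20 \left(23 - 7\right) = 20 \cdot 16 = 320$)
$\left(\frac{-13 - 5}{d + 54} - 145\right)^{2} = \left(\frac{-13 - 5}{320 + 54} - 145\right)^{2} = \left(- \frac{18}{374} - 145\right)^{2} = \left(\left(-18\right) \frac{1}{374} - 145\right)^{2} = \left(- \frac{9}{187} - 145\right)^{2} = \left(- \frac{27124}{187}\right)^{2} = \frac{735711376}{34969}$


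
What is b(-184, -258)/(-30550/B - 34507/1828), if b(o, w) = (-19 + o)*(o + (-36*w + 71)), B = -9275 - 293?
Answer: 313232004400/2637669 ≈ 1.1875e+5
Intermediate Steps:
B = -9568
b(o, w) = (-19 + o)*(71 + o - 36*w) (b(o, w) = (-19 + o)*(o + (71 - 36*w)) = (-19 + o)*(71 + o - 36*w))
b(-184, -258)/(-30550/B - 34507/1828) = (-1349 + (-184)² + 52*(-184) + 684*(-258) - 36*(-184)*(-258))/(-30550/(-9568) - 34507/1828) = (-1349 + 33856 - 9568 - 176472 - 1708992)/(-30550*(-1/9568) - 34507*1/1828) = -1862525/(1175/368 - 34507/1828) = -1862525/(-2637669/168176) = -1862525*(-168176/2637669) = 313232004400/2637669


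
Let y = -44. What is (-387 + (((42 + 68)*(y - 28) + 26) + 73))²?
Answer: 67371264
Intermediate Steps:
(-387 + (((42 + 68)*(y - 28) + 26) + 73))² = (-387 + (((42 + 68)*(-44 - 28) + 26) + 73))² = (-387 + ((110*(-72) + 26) + 73))² = (-387 + ((-7920 + 26) + 73))² = (-387 + (-7894 + 73))² = (-387 - 7821)² = (-8208)² = 67371264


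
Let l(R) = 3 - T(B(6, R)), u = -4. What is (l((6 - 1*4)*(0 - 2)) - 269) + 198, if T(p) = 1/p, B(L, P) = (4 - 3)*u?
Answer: -271/4 ≈ -67.750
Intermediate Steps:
B(L, P) = -4 (B(L, P) = (4 - 3)*(-4) = 1*(-4) = -4)
l(R) = 13/4 (l(R) = 3 - 1/(-4) = 3 - 1*(-¼) = 3 + ¼ = 13/4)
(l((6 - 1*4)*(0 - 2)) - 269) + 198 = (13/4 - 269) + 198 = -1063/4 + 198 = -271/4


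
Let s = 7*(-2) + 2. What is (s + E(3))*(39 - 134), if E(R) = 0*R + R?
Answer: 855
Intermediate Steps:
s = -12 (s = -14 + 2 = -12)
E(R) = R (E(R) = 0 + R = R)
(s + E(3))*(39 - 134) = (-12 + 3)*(39 - 134) = -9*(-95) = 855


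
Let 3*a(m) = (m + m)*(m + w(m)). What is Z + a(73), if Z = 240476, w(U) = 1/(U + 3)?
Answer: 27819341/114 ≈ 2.4403e+5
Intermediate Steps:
w(U) = 1/(3 + U)
a(m) = 2*m*(m + 1/(3 + m))/3 (a(m) = ((m + m)*(m + 1/(3 + m)))/3 = ((2*m)*(m + 1/(3 + m)))/3 = (2*m*(m + 1/(3 + m)))/3 = 2*m*(m + 1/(3 + m))/3)
Z + a(73) = 240476 + (⅔)*73*(1 + 73*(3 + 73))/(3 + 73) = 240476 + (⅔)*73*(1 + 73*76)/76 = 240476 + (⅔)*73*(1/76)*(1 + 5548) = 240476 + (⅔)*73*(1/76)*5549 = 240476 + 405077/114 = 27819341/114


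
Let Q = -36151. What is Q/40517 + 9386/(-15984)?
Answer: -479065073/323811864 ≈ -1.4795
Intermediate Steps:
Q/40517 + 9386/(-15984) = -36151/40517 + 9386/(-15984) = -36151*1/40517 + 9386*(-1/15984) = -36151/40517 - 4693/7992 = -479065073/323811864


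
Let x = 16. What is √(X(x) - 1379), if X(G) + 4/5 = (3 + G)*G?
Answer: I*√26895/5 ≈ 32.799*I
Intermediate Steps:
X(G) = -⅘ + G*(3 + G) (X(G) = -⅘ + (3 + G)*G = -⅘ + G*(3 + G))
√(X(x) - 1379) = √((-⅘ + 16² + 3*16) - 1379) = √((-⅘ + 256 + 48) - 1379) = √(1516/5 - 1379) = √(-5379/5) = I*√26895/5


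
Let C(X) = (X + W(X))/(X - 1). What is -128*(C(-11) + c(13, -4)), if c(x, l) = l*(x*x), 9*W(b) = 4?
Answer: 2333216/27 ≈ 86415.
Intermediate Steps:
W(b) = 4/9 (W(b) = (⅑)*4 = 4/9)
c(x, l) = l*x²
C(X) = (4/9 + X)/(-1 + X) (C(X) = (X + 4/9)/(X - 1) = (4/9 + X)/(-1 + X))
-128*(C(-11) + c(13, -4)) = -128*((4/9 - 11)/(-1 - 11) - 4*13²) = -128*(-95/9/(-12) - 4*169) = -128*(-1/12*(-95/9) - 676) = -128*(95/108 - 676) = -128*(-72913/108) = 2333216/27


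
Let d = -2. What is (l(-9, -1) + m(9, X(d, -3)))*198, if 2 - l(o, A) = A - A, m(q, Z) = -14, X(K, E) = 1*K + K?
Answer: -2376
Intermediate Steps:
X(K, E) = 2*K (X(K, E) = K + K = 2*K)
l(o, A) = 2 (l(o, A) = 2 - (A - A) = 2 - 1*0 = 2 + 0 = 2)
(l(-9, -1) + m(9, X(d, -3)))*198 = (2 - 14)*198 = -12*198 = -2376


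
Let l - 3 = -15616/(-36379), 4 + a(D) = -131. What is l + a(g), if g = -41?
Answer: -4786412/36379 ≈ -131.57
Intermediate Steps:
a(D) = -135 (a(D) = -4 - 131 = -135)
l = 124753/36379 (l = 3 - 15616/(-36379) = 3 - 15616*(-1/36379) = 3 + 15616/36379 = 124753/36379 ≈ 3.4293)
l + a(g) = 124753/36379 - 135 = -4786412/36379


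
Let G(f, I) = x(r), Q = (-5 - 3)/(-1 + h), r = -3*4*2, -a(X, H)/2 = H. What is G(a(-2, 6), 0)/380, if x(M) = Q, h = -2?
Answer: 2/285 ≈ 0.0070175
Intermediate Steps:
a(X, H) = -2*H
r = -24 (r = -12*2 = -24)
Q = 8/3 (Q = (-5 - 3)/(-1 - 2) = -8/(-3) = -8*(-1/3) = 8/3 ≈ 2.6667)
x(M) = 8/3
G(f, I) = 8/3
G(a(-2, 6), 0)/380 = (8/3)/380 = (1/380)*(8/3) = 2/285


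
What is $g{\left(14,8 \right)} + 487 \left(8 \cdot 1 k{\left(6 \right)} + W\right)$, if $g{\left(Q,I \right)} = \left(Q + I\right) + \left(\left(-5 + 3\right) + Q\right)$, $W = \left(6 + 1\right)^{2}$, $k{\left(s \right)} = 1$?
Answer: $27793$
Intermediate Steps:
$W = 49$ ($W = 7^{2} = 49$)
$g{\left(Q,I \right)} = -2 + I + 2 Q$ ($g{\left(Q,I \right)} = \left(I + Q\right) + \left(-2 + Q\right) = -2 + I + 2 Q$)
$g{\left(14,8 \right)} + 487 \left(8 \cdot 1 k{\left(6 \right)} + W\right) = \left(-2 + 8 + 2 \cdot 14\right) + 487 \left(8 \cdot 1 \cdot 1 + 49\right) = \left(-2 + 8 + 28\right) + 487 \left(8 \cdot 1 + 49\right) = 34 + 487 \left(8 + 49\right) = 34 + 487 \cdot 57 = 34 + 27759 = 27793$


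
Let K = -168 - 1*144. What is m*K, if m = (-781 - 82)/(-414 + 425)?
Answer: 269256/11 ≈ 24478.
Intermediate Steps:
K = -312 (K = -168 - 144 = -312)
m = -863/11 ≈ -78.455
m*K = -863/11*(-312) = 269256/11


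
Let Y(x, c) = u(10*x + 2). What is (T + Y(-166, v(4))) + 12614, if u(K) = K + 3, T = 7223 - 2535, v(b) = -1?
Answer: 15647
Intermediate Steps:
T = 4688
u(K) = 3 + K
Y(x, c) = 5 + 10*x (Y(x, c) = 3 + (10*x + 2) = 3 + (2 + 10*x) = 5 + 10*x)
(T + Y(-166, v(4))) + 12614 = (4688 + (5 + 10*(-166))) + 12614 = (4688 + (5 - 1660)) + 12614 = (4688 - 1655) + 12614 = 3033 + 12614 = 15647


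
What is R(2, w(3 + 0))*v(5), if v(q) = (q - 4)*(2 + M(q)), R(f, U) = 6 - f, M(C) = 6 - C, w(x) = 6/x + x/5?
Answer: 12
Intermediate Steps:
w(x) = 6/x + x/5 (w(x) = 6/x + x*(1/5) = 6/x + x/5)
v(q) = (-4 + q)*(8 - q) (v(q) = (q - 4)*(2 + (6 - q)) = (-4 + q)*(8 - q))
R(2, w(3 + 0))*v(5) = (6 - 1*2)*(-32 - 1*5**2 + 12*5) = (6 - 2)*(-32 - 1*25 + 60) = 4*(-32 - 25 + 60) = 4*3 = 12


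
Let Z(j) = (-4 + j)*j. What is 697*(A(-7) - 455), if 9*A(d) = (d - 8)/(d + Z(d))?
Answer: -13320367/42 ≈ -3.1715e+5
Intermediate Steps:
Z(j) = j*(-4 + j)
A(d) = (-8 + d)/(9*(d + d*(-4 + d))) (A(d) = ((d - 8)/(d + d*(-4 + d)))/9 = ((-8 + d)/(d + d*(-4 + d)))/9 = (-8 + d)/(9*(d + d*(-4 + d))))
697*(A(-7) - 455) = 697*((1/9)*(-8 - 7)/(-7*(-3 - 7)) - 455) = 697*((1/9)*(-1/7)*(-15)/(-10) - 455) = 697*((1/9)*(-1/7)*(-1/10)*(-15) - 455) = 697*(-1/42 - 455) = 697*(-19111/42) = -13320367/42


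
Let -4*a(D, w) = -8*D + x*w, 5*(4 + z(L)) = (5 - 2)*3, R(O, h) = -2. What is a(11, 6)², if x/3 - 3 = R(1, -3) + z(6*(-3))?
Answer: 18769/25 ≈ 750.76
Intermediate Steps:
z(L) = -11/5 (z(L) = -4 + ((5 - 2)*3)/5 = -4 + (3*3)/5 = -4 + (⅕)*9 = -4 + 9/5 = -11/5)
x = -18/5 (x = 9 + 3*(-2 - 11/5) = 9 + 3*(-21/5) = 9 - 63/5 = -18/5 ≈ -3.6000)
a(D, w) = 2*D + 9*w/10 (a(D, w) = -(-8*D - 18*w/5)/4 = 2*D + 9*w/10)
a(11, 6)² = (2*11 + (9/10)*6)² = (22 + 27/5)² = (137/5)² = 18769/25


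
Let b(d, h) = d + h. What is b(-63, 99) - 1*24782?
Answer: -24746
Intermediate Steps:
b(-63, 99) - 1*24782 = (-63 + 99) - 1*24782 = 36 - 24782 = -24746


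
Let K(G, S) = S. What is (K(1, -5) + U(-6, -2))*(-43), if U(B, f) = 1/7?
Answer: 1462/7 ≈ 208.86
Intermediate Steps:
U(B, f) = ⅐
(K(1, -5) + U(-6, -2))*(-43) = (-5 + ⅐)*(-43) = -34/7*(-43) = 1462/7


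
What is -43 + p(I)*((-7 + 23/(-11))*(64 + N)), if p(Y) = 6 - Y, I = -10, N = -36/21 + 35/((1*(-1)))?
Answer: -308911/77 ≈ -4011.8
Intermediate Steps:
N = -257/7 (N = -36*1/21 + 35/(-1) = -12/7 + 35*(-1) = -12/7 - 35 = -257/7 ≈ -36.714)
-43 + p(I)*((-7 + 23/(-11))*(64 + N)) = -43 + (6 - 1*(-10))*((-7 + 23/(-11))*(64 - 257/7)) = -43 + (6 + 10)*((-7 + 23*(-1/11))*(191/7)) = -43 + 16*((-7 - 23/11)*(191/7)) = -43 + 16*(-100/11*191/7) = -43 + 16*(-19100/77) = -43 - 305600/77 = -308911/77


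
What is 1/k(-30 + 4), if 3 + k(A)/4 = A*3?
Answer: -1/324 ≈ -0.0030864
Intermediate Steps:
k(A) = -12 + 12*A (k(A) = -12 + 4*(A*3) = -12 + 4*(3*A) = -12 + 12*A)
1/k(-30 + 4) = 1/(-12 + 12*(-30 + 4)) = 1/(-12 + 12*(-26)) = 1/(-12 - 312) = 1/(-324) = -1/324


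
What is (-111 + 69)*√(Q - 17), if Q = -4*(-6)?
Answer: -42*√7 ≈ -111.12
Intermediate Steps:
Q = 24
(-111 + 69)*√(Q - 17) = (-111 + 69)*√(24 - 17) = -42*√7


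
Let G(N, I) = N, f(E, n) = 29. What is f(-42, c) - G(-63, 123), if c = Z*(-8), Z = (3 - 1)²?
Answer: 92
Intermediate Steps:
Z = 4 (Z = 2² = 4)
c = -32 (c = 4*(-8) = -32)
f(-42, c) - G(-63, 123) = 29 - 1*(-63) = 29 + 63 = 92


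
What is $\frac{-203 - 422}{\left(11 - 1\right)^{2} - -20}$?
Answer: $- \frac{125}{24} \approx -5.2083$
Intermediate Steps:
$\frac{-203 - 422}{\left(11 - 1\right)^{2} - -20} = - \frac{625}{10^{2} + 20} = - \frac{625}{100 + 20} = - \frac{625}{120} = \left(-625\right) \frac{1}{120} = - \frac{125}{24}$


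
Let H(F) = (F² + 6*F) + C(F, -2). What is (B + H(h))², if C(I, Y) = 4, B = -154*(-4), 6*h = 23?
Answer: 560600329/1296 ≈ 4.3256e+5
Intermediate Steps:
h = 23/6 (h = (⅙)*23 = 23/6 ≈ 3.8333)
B = 616
H(F) = 4 + F² + 6*F (H(F) = (F² + 6*F) + 4 = 4 + F² + 6*F)
(B + H(h))² = (616 + (4 + (23/6)² + 6*(23/6)))² = (616 + (4 + 529/36 + 23))² = (616 + 1501/36)² = (23677/36)² = 560600329/1296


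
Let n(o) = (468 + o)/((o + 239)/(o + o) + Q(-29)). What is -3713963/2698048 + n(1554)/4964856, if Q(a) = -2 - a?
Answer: -65849844928423771/47837834822143808 ≈ -1.3765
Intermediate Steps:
n(o) = (468 + o)/(27 + (239 + o)/(2*o)) (n(o) = (468 + o)/((o + 239)/(o + o) + (-2 - 1*(-29))) = (468 + o)/((239 + o)/((2*o)) + (-2 + 29)) = (468 + o)/((239 + o)*(1/(2*o)) + 27) = (468 + o)/((239 + o)/(2*o) + 27) = (468 + o)/(27 + (239 + o)/(2*o)))
-3713963/2698048 + n(1554)/4964856 = -3713963/2698048 + (2*1554*(468 + 1554)/(239 + 55*1554))/4964856 = -3713963*1/2698048 + (2*1554*2022/(239 + 85470))*(1/4964856) = -3713963/2698048 + (2*1554*2022/85709)*(1/4964856) = -3713963/2698048 + (2*1554*(1/85709)*2022)*(1/4964856) = -3713963/2698048 + (6284376/85709)*(1/4964856) = -3713963/2698048 + 261849/17730535121 = -65849844928423771/47837834822143808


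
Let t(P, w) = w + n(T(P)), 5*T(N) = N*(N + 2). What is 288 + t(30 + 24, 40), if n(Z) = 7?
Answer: 335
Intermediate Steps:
T(N) = N*(2 + N)/5 (T(N) = (N*(N + 2))/5 = (N*(2 + N))/5 = N*(2 + N)/5)
t(P, w) = 7 + w (t(P, w) = w + 7 = 7 + w)
288 + t(30 + 24, 40) = 288 + (7 + 40) = 288 + 47 = 335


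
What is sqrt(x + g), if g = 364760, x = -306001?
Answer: sqrt(58759) ≈ 242.40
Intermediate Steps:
sqrt(x + g) = sqrt(-306001 + 364760) = sqrt(58759)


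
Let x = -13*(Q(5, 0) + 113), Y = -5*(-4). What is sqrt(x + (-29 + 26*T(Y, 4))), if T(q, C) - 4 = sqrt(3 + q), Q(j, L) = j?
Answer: sqrt(-1459 + 26*sqrt(23)) ≈ 36.528*I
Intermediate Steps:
Y = 20
x = -1534 (x = -13*(5 + 113) = -13*118 = -1534)
T(q, C) = 4 + sqrt(3 + q)
sqrt(x + (-29 + 26*T(Y, 4))) = sqrt(-1534 + (-29 + 26*(4 + sqrt(3 + 20)))) = sqrt(-1534 + (-29 + 26*(4 + sqrt(23)))) = sqrt(-1534 + (-29 + (104 + 26*sqrt(23)))) = sqrt(-1534 + (75 + 26*sqrt(23))) = sqrt(-1459 + 26*sqrt(23))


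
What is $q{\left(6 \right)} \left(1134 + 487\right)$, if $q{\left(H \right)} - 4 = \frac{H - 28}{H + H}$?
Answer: $\frac{21073}{6} \approx 3512.2$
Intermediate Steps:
$q{\left(H \right)} = 4 + \frac{-28 + H}{2 H}$ ($q{\left(H \right)} = 4 + \frac{H - 28}{H + H} = 4 + \frac{-28 + H}{2 H}$)
$q{\left(6 \right)} \left(1134 + 487\right) = \left(\frac{9}{2} - \frac{14}{6}\right) \left(1134 + 487\right) = \left(\frac{9}{2} - \frac{7}{3}\right) 1621 = \frac{13}{6} \cdot 1621 = \frac{21073}{6}$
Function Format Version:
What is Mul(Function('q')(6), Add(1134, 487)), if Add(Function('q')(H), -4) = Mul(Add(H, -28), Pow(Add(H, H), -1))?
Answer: Rational(21073, 6) ≈ 3512.2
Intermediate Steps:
Function('q')(H) = Add(4, Mul(Rational(1, 2), Pow(H, -1), Add(-28, H))) (Function('q')(H) = Add(4, Mul(Add(H, -28), Pow(Add(H, H), -1))) = Add(4, Mul(Add(-28, H), Pow(Mul(2, H), -1))) = Add(4, Mul(Add(-28, H), Mul(Rational(1, 2), Pow(H, -1)))) = Add(4, Mul(Rational(1, 2), Pow(H, -1), Add(-28, H))))
Mul(Function('q')(6), Add(1134, 487)) = Mul(Add(Rational(9, 2), Mul(-14, Pow(6, -1))), Add(1134, 487)) = Mul(Add(Rational(9, 2), Mul(-14, Rational(1, 6))), 1621) = Mul(Add(Rational(9, 2), Rational(-7, 3)), 1621) = Mul(Rational(13, 6), 1621) = Rational(21073, 6)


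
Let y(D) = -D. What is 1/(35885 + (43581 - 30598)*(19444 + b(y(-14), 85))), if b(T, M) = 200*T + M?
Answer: 1/289933292 ≈ 3.4491e-9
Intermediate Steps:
b(T, M) = M + 200*T
1/(35885 + (43581 - 30598)*(19444 + b(y(-14), 85))) = 1/(35885 + (43581 - 30598)*(19444 + (85 + 200*(-1*(-14))))) = 1/(35885 + 12983*(19444 + (85 + 200*14))) = 1/(35885 + 12983*(19444 + (85 + 2800))) = 1/(35885 + 12983*(19444 + 2885)) = 1/(35885 + 12983*22329) = 1/(35885 + 289897407) = 1/289933292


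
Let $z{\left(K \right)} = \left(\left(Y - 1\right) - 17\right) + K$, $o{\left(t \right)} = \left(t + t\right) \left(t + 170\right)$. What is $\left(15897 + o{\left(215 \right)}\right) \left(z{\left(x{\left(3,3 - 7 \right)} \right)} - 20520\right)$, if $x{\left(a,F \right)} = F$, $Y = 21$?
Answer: $-3723473887$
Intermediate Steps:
$o{\left(t \right)} = 2 t \left(170 + t\right)$
$z{\left(K \right)} = 3 + K$ ($z{\left(K \right)} = \left(\left(21 - 1\right) - 17\right) + K = \left(20 - 17\right) + K = 3 + K$)
$\left(15897 + o{\left(215 \right)}\right) \left(z{\left(x{\left(3,3 - 7 \right)} \right)} - 20520\right) = \left(15897 + 2 \cdot 215 \left(170 + 215\right)\right) \left(\left(3 + \left(3 - 7\right)\right) - 20520\right) = \left(15897 + 2 \cdot 215 \cdot 385\right) \left(\left(3 + \left(3 - 7\right)\right) - 20520\right) = \left(15897 + 165550\right) \left(\left(3 - 4\right) - 20520\right) = 181447 \left(-1 - 20520\right) = 181447 \left(-20521\right) = -3723473887$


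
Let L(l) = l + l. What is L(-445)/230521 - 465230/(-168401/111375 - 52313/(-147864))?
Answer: 588717730396683086930/1465659056267123 ≈ 4.0167e+5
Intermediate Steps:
L(l) = 2*l
L(-445)/230521 - 465230/(-168401/111375 - 52313/(-147864)) = (2*(-445))/230521 - 465230/(-168401/111375 - 52313/(-147864)) = -890*1/230521 - 465230/(-168401*1/111375 - 52313*(-1/147864)) = -890/230521 - 465230/(-168401/111375 + 52313/147864) = -890/230521 - 465230/(-6358028363/5489451000) = -890/230521 - 465230*(-5489451000/6358028363) = -890/230521 + 2553857288730000/6358028363 = 588717730396683086930/1465659056267123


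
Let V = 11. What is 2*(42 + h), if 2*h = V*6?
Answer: 150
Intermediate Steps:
h = 33 (h = (11*6)/2 = (½)*66 = 33)
2*(42 + h) = 2*(42 + 33) = 2*75 = 150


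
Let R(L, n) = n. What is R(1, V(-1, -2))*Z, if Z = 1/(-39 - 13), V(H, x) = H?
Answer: 1/52 ≈ 0.019231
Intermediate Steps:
Z = -1/52 (Z = 1/(-52) = -1/52 ≈ -0.019231)
R(1, V(-1, -2))*Z = -1*(-1/52) = 1/52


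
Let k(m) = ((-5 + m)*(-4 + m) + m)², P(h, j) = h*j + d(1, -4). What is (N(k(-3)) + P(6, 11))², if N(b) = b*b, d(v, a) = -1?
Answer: 62260716178116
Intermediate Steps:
P(h, j) = -1 + h*j (P(h, j) = h*j - 1 = -1 + h*j)
k(m) = (m + (-5 + m)*(-4 + m))²
N(b) = b²
(N(k(-3)) + P(6, 11))² = (((20 + (-3)² - 8*(-3))²)² + (-1 + 6*11))² = (((20 + 9 + 24)²)² + (-1 + 66))² = ((53²)² + 65)² = (2809² + 65)² = (7890481 + 65)² = 7890546² = 62260716178116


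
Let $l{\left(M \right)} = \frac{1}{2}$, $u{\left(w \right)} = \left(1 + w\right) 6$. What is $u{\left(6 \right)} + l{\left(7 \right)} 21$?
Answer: $\frac{105}{2} \approx 52.5$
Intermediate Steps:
$u{\left(w \right)} = 6 + 6 w$
$l{\left(M \right)} = \frac{1}{2}$
$u{\left(6 \right)} + l{\left(7 \right)} 21 = \left(6 + 6 \cdot 6\right) + \frac{1}{2} \cdot 21 = \left(6 + 36\right) + \frac{21}{2} = 42 + \frac{21}{2} = \frac{105}{2}$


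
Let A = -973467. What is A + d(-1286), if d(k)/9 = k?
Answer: -985041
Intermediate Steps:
d(k) = 9*k
A + d(-1286) = -973467 + 9*(-1286) = -973467 - 11574 = -985041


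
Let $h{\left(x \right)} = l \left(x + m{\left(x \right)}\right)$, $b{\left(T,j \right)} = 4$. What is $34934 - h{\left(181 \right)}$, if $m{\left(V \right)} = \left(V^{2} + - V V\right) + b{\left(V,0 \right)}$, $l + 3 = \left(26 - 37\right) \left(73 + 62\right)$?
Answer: $310214$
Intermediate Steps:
$l = -1488$ ($l = -3 + \left(26 - 37\right) \left(73 + 62\right) = -3 - 1485 = -1488$)
$m{\left(V \right)} = 4$ ($m{\left(V \right)} = \left(V^{2} + - V V\right) + 4 = \left(V^{2} - V^{2}\right) + 4 = 0 + 4 = 4$)
$h{\left(x \right)} = -5952 - 1488 x$ ($h{\left(x \right)} = - 1488 \left(x + 4\right) = - 1488 \left(4 + x\right) = -5952 - 1488 x$)
$34934 - h{\left(181 \right)} = 34934 - \left(-5952 - 269328\right) = 34934 - -275280 = 34934 + 275280 = 310214$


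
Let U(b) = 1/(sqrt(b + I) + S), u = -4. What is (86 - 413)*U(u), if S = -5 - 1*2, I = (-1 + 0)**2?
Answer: 2289/52 + 327*I*sqrt(3)/52 ≈ 44.019 + 10.892*I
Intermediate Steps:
I = 1 (I = (-1)**2 = 1)
S = -7 (S = -5 - 2 = -7)
U(b) = 1/(-7 + sqrt(1 + b)) (U(b) = 1/(sqrt(b + 1) - 7) = 1/(sqrt(1 + b) - 7) = 1/(-7 + sqrt(1 + b)))
(86 - 413)*U(u) = (86 - 413)/(-7 + sqrt(1 - 4)) = -327/(-7 + sqrt(-3)) = -327/(-7 + I*sqrt(3))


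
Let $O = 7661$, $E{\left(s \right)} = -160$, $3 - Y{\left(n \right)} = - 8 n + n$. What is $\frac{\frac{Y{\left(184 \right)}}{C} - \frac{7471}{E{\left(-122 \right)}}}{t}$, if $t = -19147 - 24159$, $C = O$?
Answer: $- \frac{57441891}{53082762560} \approx -0.0010821$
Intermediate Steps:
$Y{\left(n \right)} = 3 + 7 n$ ($Y{\left(n \right)} = 3 - \left(- 8 n + n\right) = 3 - - 7 n = 3 + 7 n$)
$C = 7661$
$t = -43306$ ($t = -19147 - 24159 = -43306$)
$\frac{\frac{Y{\left(184 \right)}}{C} - \frac{7471}{E{\left(-122 \right)}}}{t} = \frac{\frac{3 + 7 \cdot 184}{7661} - \frac{7471}{-160}}{-43306} = \left(\left(3 + 1288\right) \frac{1}{7661} - - \frac{7471}{160}\right) \left(- \frac{1}{43306}\right) = \left(1291 \cdot \frac{1}{7661} + \frac{7471}{160}\right) \left(- \frac{1}{43306}\right) = \left(\frac{1291}{7661} + \frac{7471}{160}\right) \left(- \frac{1}{43306}\right) = \frac{57441891}{1225760} \left(- \frac{1}{43306}\right) = - \frac{57441891}{53082762560}$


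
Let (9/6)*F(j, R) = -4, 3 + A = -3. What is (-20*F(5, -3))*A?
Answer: -320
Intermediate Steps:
A = -6 (A = -3 - 3 = -6)
F(j, R) = -8/3 (F(j, R) = (2/3)*(-4) = -8/3)
(-20*F(5, -3))*A = -20*(-8/3)*(-6) = (160/3)*(-6) = -320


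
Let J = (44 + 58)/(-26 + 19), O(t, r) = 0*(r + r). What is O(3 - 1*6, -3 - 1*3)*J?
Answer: 0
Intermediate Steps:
O(t, r) = 0 (O(t, r) = 0*(2*r) = 0)
J = -102/7 (J = 102/(-7) = 102*(-⅐) = -102/7 ≈ -14.571)
O(3 - 1*6, -3 - 1*3)*J = 0*(-102/7) = 0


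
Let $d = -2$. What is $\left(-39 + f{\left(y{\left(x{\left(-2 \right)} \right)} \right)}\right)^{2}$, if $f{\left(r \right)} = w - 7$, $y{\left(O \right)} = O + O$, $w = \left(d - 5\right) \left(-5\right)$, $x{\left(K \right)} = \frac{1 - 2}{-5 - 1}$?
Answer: $121$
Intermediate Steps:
$x{\left(K \right)} = \frac{1}{6}$ ($x{\left(K \right)} = - \frac{1}{-6} = \left(-1\right) \left(- \frac{1}{6}\right) = \frac{1}{6}$)
$w = 35$ ($w = \left(-2 - 5\right) \left(-5\right) = \left(-7\right) \left(-5\right) = 35$)
$y{\left(O \right)} = 2 O$
$f{\left(r \right)} = 28$ ($f{\left(r \right)} = 35 - 7 = 28$)
$\left(-39 + f{\left(y{\left(x{\left(-2 \right)} \right)} \right)}\right)^{2} = \left(-39 + 28\right)^{2} = \left(-11\right)^{2} = 121$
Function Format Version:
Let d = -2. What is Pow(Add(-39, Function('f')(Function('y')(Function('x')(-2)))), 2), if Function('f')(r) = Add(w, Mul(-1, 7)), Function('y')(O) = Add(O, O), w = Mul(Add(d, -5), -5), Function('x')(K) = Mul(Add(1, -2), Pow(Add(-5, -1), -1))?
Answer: 121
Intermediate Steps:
Function('x')(K) = Rational(1, 6) (Function('x')(K) = Mul(-1, Pow(-6, -1)) = Mul(-1, Rational(-1, 6)) = Rational(1, 6))
w = 35 (w = Mul(Add(-2, -5), -5) = Mul(-7, -5) = 35)
Function('y')(O) = Mul(2, O)
Function('f')(r) = 28 (Function('f')(r) = Add(35, Mul(-1, 7)) = Add(35, -7) = 28)
Pow(Add(-39, Function('f')(Function('y')(Function('x')(-2)))), 2) = Pow(Add(-39, 28), 2) = Pow(-11, 2) = 121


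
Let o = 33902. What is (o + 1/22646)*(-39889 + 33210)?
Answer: -5127766804547/22646 ≈ -2.2643e+8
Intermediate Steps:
(o + 1/22646)*(-39889 + 33210) = (33902 + 1/22646)*(-39889 + 33210) = (33902 + 1/22646)*(-6679) = (767744693/22646)*(-6679) = -5127766804547/22646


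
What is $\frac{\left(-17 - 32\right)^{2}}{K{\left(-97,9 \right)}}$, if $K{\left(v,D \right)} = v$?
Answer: $- \frac{2401}{97} \approx -24.753$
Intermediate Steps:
$\frac{\left(-17 - 32\right)^{2}}{K{\left(-97,9 \right)}} = \frac{\left(-17 - 32\right)^{2}}{-97} = \left(-49\right)^{2} \left(- \frac{1}{97}\right) = 2401 \left(- \frac{1}{97}\right) = - \frac{2401}{97}$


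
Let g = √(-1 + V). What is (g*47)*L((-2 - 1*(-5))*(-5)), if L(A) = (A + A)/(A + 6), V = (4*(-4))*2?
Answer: 470*I*√33/3 ≈ 899.98*I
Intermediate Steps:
V = -32 (V = -16*2 = -32)
L(A) = 2*A/(6 + A) (L(A) = (2*A)/(6 + A) = 2*A/(6 + A))
g = I*√33 (g = √(-1 - 32) = √(-33) = I*√33 ≈ 5.7446*I)
(g*47)*L((-2 - 1*(-5))*(-5)) = ((I*√33)*47)*(2*((-2 - 1*(-5))*(-5))/(6 + (-2 - 1*(-5))*(-5))) = (47*I*√33)*(2*((-2 + 5)*(-5))/(6 + (-2 + 5)*(-5))) = (47*I*√33)*(2*(3*(-5))/(6 + 3*(-5))) = (47*I*√33)*(2*(-15)/(6 - 15)) = (47*I*√33)*(2*(-15)/(-9)) = (47*I*√33)*(2*(-15)*(-⅑)) = (47*I*√33)*(10/3) = 470*I*√33/3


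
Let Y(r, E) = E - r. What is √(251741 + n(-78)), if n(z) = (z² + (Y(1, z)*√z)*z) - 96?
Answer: √(257729 + 6162*I*√78) ≈ 510.46 + 53.306*I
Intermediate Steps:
n(z) = -96 + z² + z^(3/2)*(-1 + z) (n(z) = (z² + ((z - 1*1)*√z)*z) - 96 = (z² + ((z - 1)*√z)*z) - 96 = (z² + ((-1 + z)*√z)*z) - 96 = (z² + (√z*(-1 + z))*z) - 96 = (z² + z^(3/2)*(-1 + z)) - 96 = -96 + z² + z^(3/2)*(-1 + z))
√(251741 + n(-78)) = √(251741 + (-96 + (-78)² + (-78)^(3/2)*(-1 - 78))) = √(251741 + (-96 + 6084 - 78*I*√78*(-79))) = √(251741 + (-96 + 6084 + 6162*I*√78)) = √(251741 + (5988 + 6162*I*√78)) = √(257729 + 6162*I*√78)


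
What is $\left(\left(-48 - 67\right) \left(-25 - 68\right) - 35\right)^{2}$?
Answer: $113635600$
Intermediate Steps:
$\left(\left(-48 - 67\right) \left(-25 - 68\right) - 35\right)^{2} = \left(\left(-115\right) \left(-93\right) - 35\right)^{2} = \left(10695 - 35\right)^{2} = 10660^{2} = 113635600$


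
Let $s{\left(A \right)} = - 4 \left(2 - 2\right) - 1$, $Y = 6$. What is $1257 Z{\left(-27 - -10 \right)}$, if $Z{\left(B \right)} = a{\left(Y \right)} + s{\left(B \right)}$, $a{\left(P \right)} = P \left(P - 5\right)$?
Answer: $6285$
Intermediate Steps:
$s{\left(A \right)} = -1$ ($s{\left(A \right)} = \left(-4\right) 0 - 1 = 0 - 1 = -1$)
$a{\left(P \right)} = P \left(-5 + P\right)$
$Z{\left(B \right)} = 5$ ($Z{\left(B \right)} = 6 \left(-5 + 6\right) - 1 = 6 \cdot 1 - 1 = 6 - 1 = 5$)
$1257 Z{\left(-27 - -10 \right)} = 1257 \cdot 5 = 6285$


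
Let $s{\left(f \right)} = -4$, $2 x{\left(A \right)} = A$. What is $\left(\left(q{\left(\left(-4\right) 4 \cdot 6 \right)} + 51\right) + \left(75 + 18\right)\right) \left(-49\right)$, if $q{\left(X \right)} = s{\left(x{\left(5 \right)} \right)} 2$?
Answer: $-6664$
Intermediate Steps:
$x{\left(A \right)} = \frac{A}{2}$
$q{\left(X \right)} = -8$ ($q{\left(X \right)} = \left(-4\right) 2 = -8$)
$\left(\left(q{\left(\left(-4\right) 4 \cdot 6 \right)} + 51\right) + \left(75 + 18\right)\right) \left(-49\right) = \left(\left(-8 + 51\right) + \left(75 + 18\right)\right) \left(-49\right) = \left(43 + 93\right) \left(-49\right) = 136 \left(-49\right) = -6664$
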